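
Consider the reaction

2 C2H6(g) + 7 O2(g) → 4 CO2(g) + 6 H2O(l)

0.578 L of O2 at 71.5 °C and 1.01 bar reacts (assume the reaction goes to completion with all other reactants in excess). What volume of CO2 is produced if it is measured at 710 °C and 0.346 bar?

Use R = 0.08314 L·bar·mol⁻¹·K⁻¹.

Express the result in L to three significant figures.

2.75 L

n(O2) = PV/RT = (1.01 × 0.578) / (0.08314 × 344.65) = 0.02037 mol
n(CO2) = (4/7) × 0.02037 = 0.01164 mol
V = nRT/P = 0.01164 × 0.08314 × 983.15 / 0.346 = 2.750 L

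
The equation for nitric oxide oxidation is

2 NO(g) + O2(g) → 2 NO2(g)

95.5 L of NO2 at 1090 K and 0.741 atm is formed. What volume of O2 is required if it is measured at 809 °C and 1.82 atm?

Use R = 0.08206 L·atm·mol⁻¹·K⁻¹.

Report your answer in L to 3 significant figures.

19.3 L

n(NO2) = PV/RT = (0.741 × 95.5) / (0.08206 × 1090) = 0.7912 mol
n(O2) = (1/2) × 0.7912 = 0.3956 mol
V = nRT/P = 0.3956 × 0.08206 × 1082.15 / 1.82 = 19.30 L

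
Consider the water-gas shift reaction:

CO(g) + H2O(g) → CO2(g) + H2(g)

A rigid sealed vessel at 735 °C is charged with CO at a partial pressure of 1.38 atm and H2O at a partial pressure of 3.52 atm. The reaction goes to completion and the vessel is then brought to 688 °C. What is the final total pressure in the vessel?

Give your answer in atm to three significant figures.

4.67 atm

Because the vessel is rigid and T is held at 735 °C, work the stoichiometry in partial pressures (P_i = n_iRT/V).
P(H2O) required for 1.38 atm of CO = (1/1) × 1.38 = 1.380 atm; available 3.52 atm, so CO is limiting.
P(H2O) remaining = 3.52 − (1/1) × 1.38 = 2.140 atm
P(gaseous products) = (1+1)/1 × 1.38 = 2.760 atm
P_total at 735 °C = 2.140 + 2.760 = 4.900 atm
Scaling to 688 °C: P = 4.900 × 961.15/1008.15 = 4.672 atm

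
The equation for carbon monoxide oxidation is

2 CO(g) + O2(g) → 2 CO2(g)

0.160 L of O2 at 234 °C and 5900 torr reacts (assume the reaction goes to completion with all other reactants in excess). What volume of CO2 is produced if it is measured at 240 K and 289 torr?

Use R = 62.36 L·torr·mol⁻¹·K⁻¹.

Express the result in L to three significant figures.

3.09 L

n(O2) = PV/RT = (5900 × 0.160) / (62.36 × 507.15) = 0.02985 mol
n(CO2) = (2/1) × 0.02985 = 0.05970 mol
V = nRT/P = 0.05970 × 62.36 × 240 / 289 = 3.092 L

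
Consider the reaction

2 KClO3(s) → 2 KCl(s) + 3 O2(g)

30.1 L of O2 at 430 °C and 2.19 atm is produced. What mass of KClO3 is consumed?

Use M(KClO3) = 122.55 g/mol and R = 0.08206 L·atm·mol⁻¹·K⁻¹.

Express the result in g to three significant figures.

n(O2) = PV/RT = (2.19 × 30.1) / (0.08206 × 703.15) = 1.142 mol
n(KClO3) = (2/3) × 1.142 = 0.7613 mol
m(KClO3) = 0.7613 × 122.55 = 93.30 g

93.3 g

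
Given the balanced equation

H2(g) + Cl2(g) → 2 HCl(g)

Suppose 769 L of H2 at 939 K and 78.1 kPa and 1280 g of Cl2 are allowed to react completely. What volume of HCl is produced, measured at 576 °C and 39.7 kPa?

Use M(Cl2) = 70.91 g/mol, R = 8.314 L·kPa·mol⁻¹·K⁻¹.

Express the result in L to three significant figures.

2740 L

n(H2) = PV/RT = (78.1 × 769) / (8.314 × 939) = 7.693 mol
n(Cl2) = 1280 / 70.91 = 18.05 mol
For 7.693 mol H2, stoichiometry requires (1/1) × 7.693 = 7.693 mol Cl2; 18.05 mol is available, so H2 is limiting.
n(HCl) = (2/1) × 7.693 = 15.39 mol
V(HCl) = nRT/P = 15.39 × 8.314 × 849.15 / 39.7 = 2737 L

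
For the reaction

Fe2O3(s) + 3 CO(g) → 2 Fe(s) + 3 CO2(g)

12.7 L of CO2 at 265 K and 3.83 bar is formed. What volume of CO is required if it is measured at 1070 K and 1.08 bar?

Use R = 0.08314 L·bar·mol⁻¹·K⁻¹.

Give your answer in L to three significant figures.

182 L

n(CO2) = PV/RT = (3.83 × 12.7) / (0.08314 × 265) = 2.208 mol
n(CO) = (3/3) × 2.208 = 2.208 mol
V = nRT/P = 2.208 × 0.08314 × 1070 / 1.08 = 181.9 L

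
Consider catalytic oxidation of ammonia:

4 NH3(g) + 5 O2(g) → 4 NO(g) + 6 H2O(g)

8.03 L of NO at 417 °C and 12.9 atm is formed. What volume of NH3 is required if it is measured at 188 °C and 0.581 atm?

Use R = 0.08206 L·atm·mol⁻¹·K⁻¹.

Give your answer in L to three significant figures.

n(NO) = PV/RT = (12.9 × 8.03) / (0.08206 × 690.15) = 1.829 mol
n(NH3) = (4/4) × 1.829 = 1.829 mol
V = nRT/P = 1.829 × 0.08206 × 461.15 / 0.581 = 119.1 L

119 L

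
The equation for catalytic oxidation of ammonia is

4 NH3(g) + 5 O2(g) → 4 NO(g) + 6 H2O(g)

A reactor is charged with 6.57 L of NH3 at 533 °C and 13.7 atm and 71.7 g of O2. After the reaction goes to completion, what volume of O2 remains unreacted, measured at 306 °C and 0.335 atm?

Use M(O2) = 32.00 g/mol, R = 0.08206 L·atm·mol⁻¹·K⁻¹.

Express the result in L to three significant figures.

n(NH3) = PV/RT = (13.7 × 6.57) / (0.08206 × 806.15) = 1.361 mol
n(O2) = 71.7 / 32.00 = 2.241 mol
For 1.361 mol NH3, stoichiometry requires (5/4) × 1.361 = 1.701 mol O2; 2.241 mol is available, so NH3 is limiting.
n(O2) consumed = (5/4) × 1.361 = 1.701 mol; remaining = 2.241 − 1.701 = 0.5400 mol
V(O2) = nRT/P = 0.5400 × 0.08206 × 579.15 / 0.335 = 76.61 L

76.6 L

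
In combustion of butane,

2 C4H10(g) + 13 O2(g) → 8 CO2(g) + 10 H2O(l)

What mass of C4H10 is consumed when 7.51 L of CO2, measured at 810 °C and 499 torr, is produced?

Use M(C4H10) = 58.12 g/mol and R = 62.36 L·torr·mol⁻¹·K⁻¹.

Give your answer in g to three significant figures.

n(CO2) = PV/RT = (499 × 7.51) / (62.36 × 1083.15) = 0.05548 mol
n(C4H10) = (2/8) × 0.05548 = 0.01387 mol
m(C4H10) = 0.01387 × 58.12 = 0.8061 g

0.806 g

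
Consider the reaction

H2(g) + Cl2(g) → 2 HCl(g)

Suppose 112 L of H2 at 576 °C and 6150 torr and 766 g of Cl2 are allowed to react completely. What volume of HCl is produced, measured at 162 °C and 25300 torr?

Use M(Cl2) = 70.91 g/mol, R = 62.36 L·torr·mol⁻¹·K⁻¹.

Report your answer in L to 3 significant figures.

n(H2) = PV/RT = (6150 × 112) / (62.36 × 849.15) = 13.01 mol
n(Cl2) = 766 / 70.91 = 10.80 mol
For 13.01 mol H2, stoichiometry requires (1/1) × 13.01 = 13.01 mol Cl2; 10.80 mol is available, so Cl2 is limiting.
n(HCl) = (2/1) × 10.80 = 21.60 mol
V(HCl) = nRT/P = 21.60 × 62.36 × 435.15 / 25300 = 23.17 L

23.2 L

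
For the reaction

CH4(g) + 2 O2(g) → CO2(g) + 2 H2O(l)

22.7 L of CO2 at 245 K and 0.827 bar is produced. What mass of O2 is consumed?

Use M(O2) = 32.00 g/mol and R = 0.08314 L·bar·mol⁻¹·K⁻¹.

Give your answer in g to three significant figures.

59.0 g

n(CO2) = PV/RT = (0.827 × 22.7) / (0.08314 × 245) = 0.9216 mol
n(O2) = (2/1) × 0.9216 = 1.843 mol
m(O2) = 1.843 × 32.00 = 58.98 g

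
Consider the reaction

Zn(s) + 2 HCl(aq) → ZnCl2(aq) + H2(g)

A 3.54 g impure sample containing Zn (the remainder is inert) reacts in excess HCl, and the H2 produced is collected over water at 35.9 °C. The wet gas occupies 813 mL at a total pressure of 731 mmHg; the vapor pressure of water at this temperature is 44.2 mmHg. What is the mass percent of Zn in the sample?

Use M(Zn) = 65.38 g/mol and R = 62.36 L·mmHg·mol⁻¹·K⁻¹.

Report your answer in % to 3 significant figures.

P(H2) = 731 − 44.2 = 686.8 mmHg
n(H2) = PV/RT = (686.8 × 0.8130) / (62.36 × 309.05) = 0.02897 mol
n(Zn) = (1/1) × 0.02897 = 0.02897 mol
m(Zn) = 0.02897 × 65.38 = 1.894 g
%Zn = 1.894 / 3.54 × 100 = 53.50%

53.5 %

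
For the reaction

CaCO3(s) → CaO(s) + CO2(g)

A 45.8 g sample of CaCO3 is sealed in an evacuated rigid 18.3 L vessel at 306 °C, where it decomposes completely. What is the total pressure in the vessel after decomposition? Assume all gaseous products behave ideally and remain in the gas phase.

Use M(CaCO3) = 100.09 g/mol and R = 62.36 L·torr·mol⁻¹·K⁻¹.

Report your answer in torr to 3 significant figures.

903 torr

n(CaCO3) = 45.8 / 100.09 = 0.4576 mol
n(gas produced) = (1/1) × 0.4576 = 0.4576 mol
P = nRT/V = 0.4576 × 62.36 × 579.15 / 18.3 = 903.1 torr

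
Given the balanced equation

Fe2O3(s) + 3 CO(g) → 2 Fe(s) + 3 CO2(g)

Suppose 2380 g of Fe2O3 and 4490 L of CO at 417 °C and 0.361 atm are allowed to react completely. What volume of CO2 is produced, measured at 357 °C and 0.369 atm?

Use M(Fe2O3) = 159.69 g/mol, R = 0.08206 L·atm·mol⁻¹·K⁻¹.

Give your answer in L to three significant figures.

4010 L

n(Fe2O3) = 2380 / 159.69 = 14.90 mol
n(CO) = PV/RT = (0.361 × 4490) / (0.08206 × 690.15) = 28.62 mol
For 14.90 mol Fe2O3, stoichiometry requires (3/1) × 14.90 = 44.70 mol CO; 28.62 mol is available, so CO is limiting.
n(CO2) = (3/3) × 28.62 = 28.62 mol
V(CO2) = nRT/P = 28.62 × 0.08206 × 630.15 / 0.369 = 4011 L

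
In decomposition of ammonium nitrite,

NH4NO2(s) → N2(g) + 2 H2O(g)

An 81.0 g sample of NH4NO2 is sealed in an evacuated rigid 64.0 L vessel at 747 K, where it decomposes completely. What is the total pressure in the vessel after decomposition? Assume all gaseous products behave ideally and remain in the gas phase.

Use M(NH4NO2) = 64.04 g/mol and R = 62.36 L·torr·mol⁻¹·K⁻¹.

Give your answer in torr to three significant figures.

n(NH4NO2) = 81.0 / 64.04 = 1.265 mol
n(gas produced) = (3/1) × 1.265 = 3.795 mol
P = nRT/V = 3.795 × 62.36 × 747 / 64.0 = 2762 torr

2760 torr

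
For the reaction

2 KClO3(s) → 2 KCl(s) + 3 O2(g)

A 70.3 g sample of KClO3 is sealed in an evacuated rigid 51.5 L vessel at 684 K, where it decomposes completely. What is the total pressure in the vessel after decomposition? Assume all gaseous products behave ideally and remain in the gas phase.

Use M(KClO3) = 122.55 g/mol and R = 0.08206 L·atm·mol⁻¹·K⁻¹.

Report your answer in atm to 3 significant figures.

0.938 atm

n(KClO3) = 70.3 / 122.55 = 0.5736 mol
n(gas produced) = (3/2) × 0.5736 = 0.8604 mol
P = nRT/V = 0.8604 × 0.08206 × 684 / 51.5 = 0.9377 atm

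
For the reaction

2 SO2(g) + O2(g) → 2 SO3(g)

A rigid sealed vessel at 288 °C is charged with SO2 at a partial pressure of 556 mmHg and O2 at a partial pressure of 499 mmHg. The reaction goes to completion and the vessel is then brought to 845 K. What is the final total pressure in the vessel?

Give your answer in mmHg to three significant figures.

1170 mmHg

Because the vessel is rigid and T is held at 288 °C, work the stoichiometry in partial pressures (P_i = n_iRT/V).
P(O2) required for 556 mmHg of SO2 = (1/2) × 556 = 278.0 mmHg; available 499 mmHg, so SO2 is limiting.
P(O2) remaining = 499 − (1/2) × 556 = 221.0 mmHg
P(gaseous products) = (2)/2 × 556 = 556.0 mmHg
P_total at 288 °C = 221.0 + 556.0 = 777.0 mmHg
Scaling to 845 K: P = 777.0 × 845/561.15 = 1170 mmHg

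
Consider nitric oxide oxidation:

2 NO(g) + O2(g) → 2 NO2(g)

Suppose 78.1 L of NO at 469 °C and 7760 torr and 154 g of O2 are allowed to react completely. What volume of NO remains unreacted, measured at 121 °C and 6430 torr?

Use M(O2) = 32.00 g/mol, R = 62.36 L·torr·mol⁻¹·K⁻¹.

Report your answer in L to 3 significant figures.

13.3 L

n(NO) = PV/RT = (7760 × 78.1) / (62.36 × 742.15) = 13.10 mol
n(O2) = 154 / 32.00 = 4.812 mol
For 13.10 mol NO, stoichiometry requires (1/2) × 13.10 = 6.550 mol O2; 4.812 mol is available, so O2 is limiting.
n(NO) consumed = (2/1) × 4.812 = 9.624 mol; remaining = 13.10 − 9.624 = 3.476 mol
V(NO) = nRT/P = 3.476 × 62.36 × 394.15 / 6430 = 13.29 L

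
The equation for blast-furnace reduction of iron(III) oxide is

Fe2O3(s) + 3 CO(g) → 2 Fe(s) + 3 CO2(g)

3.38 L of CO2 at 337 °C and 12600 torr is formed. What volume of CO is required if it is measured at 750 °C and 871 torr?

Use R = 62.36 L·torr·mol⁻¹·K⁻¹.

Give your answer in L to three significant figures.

n(CO2) = PV/RT = (12600 × 3.38) / (62.36 × 610.15) = 1.119 mol
n(CO) = (3/3) × 1.119 = 1.119 mol
V = nRT/P = 1.119 × 62.36 × 1023.15 / 871 = 81.97 L

82.0 L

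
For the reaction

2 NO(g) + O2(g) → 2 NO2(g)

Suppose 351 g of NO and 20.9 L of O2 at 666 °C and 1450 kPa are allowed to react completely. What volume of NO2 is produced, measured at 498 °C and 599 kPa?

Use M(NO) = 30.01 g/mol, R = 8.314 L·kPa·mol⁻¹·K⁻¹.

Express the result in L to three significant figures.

83.1 L

n(NO) = 351 / 30.01 = 11.70 mol
n(O2) = PV/RT = (1450 × 20.9) / (8.314 × 939.15) = 3.881 mol
For 11.70 mol NO, stoichiometry requires (1/2) × 11.70 = 5.850 mol O2; 3.881 mol is available, so O2 is limiting.
n(NO2) = (2/1) × 3.881 = 7.762 mol
V(NO2) = nRT/P = 7.762 × 8.314 × 771.15 / 599 = 83.08 L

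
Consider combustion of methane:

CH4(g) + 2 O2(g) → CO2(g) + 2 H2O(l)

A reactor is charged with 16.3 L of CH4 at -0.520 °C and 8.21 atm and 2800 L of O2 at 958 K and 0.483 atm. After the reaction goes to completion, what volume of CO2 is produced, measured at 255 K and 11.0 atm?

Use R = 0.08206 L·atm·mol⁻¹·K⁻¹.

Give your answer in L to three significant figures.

11.4 L

n(CH4) = PV/RT = (8.21 × 16.3) / (0.08206 × 272.63) = 5.982 mol
n(O2) = PV/RT = (0.483 × 2800) / (0.08206 × 958) = 17.20 mol
For 5.982 mol CH4, stoichiometry requires (2/1) × 5.982 = 11.96 mol O2; 17.20 mol is available, so CH4 is limiting.
n(CO2) = (1/1) × 5.982 = 5.982 mol
V(CO2) = nRT/P = 5.982 × 0.08206 × 255 / 11.0 = 11.38 L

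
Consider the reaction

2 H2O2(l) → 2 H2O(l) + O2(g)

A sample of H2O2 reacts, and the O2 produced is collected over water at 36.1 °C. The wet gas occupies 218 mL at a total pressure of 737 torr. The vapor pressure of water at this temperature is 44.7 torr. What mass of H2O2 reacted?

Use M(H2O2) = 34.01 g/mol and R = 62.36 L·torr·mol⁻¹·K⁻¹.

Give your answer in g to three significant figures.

P(O2) = 737 − 44.7 = 692.3 torr
n(O2) = PV/RT = (692.3 × 0.2180) / (62.36 × 309.25) = 0.007826 mol
n(H2O2) = (2/1) × 0.007826 = 0.01565 mol
m(H2O2) = 0.01565 × 34.01 = 0.5323 g

0.532 g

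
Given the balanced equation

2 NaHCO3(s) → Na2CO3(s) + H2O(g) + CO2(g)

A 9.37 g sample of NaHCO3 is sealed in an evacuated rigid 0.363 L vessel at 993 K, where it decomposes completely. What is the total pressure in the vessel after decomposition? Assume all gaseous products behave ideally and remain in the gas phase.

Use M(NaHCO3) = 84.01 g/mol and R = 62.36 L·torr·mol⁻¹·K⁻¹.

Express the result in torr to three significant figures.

19000 torr

n(NaHCO3) = 9.37 / 84.01 = 0.1115 mol
n(gas produced) = (2/2) × 0.1115 = 0.1115 mol
P = nRT/V = 0.1115 × 62.36 × 993 / 0.363 = 19020 torr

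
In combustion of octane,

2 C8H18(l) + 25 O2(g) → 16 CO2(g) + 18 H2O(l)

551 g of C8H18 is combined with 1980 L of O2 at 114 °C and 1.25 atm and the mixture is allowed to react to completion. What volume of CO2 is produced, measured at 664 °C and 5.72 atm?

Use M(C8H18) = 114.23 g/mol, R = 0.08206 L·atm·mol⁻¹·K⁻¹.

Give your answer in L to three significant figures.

519 L

n(C8H18) = 551 / 114.23 = 4.824 mol
n(O2) = PV/RT = (1.25 × 1980) / (0.08206 × 387.15) = 77.90 mol
For 4.824 mol C8H18, stoichiometry requires (25/2) × 4.824 = 60.30 mol O2; 77.90 mol is available, so C8H18 is limiting.
n(CO2) = (16/2) × 4.824 = 38.59 mol
V(CO2) = nRT/P = 38.59 × 0.08206 × 937.15 / 5.72 = 518.8 L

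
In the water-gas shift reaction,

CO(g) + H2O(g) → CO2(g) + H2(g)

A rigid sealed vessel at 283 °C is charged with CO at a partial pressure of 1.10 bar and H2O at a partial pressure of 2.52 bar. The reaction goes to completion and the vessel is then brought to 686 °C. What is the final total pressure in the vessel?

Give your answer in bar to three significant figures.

At constant V, partial pressures at 283 °C are proportional to moles, so apply stoichiometry directly to pressures.
P(H2O) required for 1.10 bar of CO = (1/1) × 1.10 = 1.100 bar; available 2.52 bar, so CO is limiting.
P(H2O) remaining = 2.52 − (1/1) × 1.10 = 1.420 bar
P(gaseous products) = (1+1)/1 × 1.10 = 2.200 bar
P_total at 283 °C = 1.420 + 2.200 = 3.620 bar
Scaling to 686 °C: P = 3.620 × 959.15/556.15 = 6.243 bar

6.24 bar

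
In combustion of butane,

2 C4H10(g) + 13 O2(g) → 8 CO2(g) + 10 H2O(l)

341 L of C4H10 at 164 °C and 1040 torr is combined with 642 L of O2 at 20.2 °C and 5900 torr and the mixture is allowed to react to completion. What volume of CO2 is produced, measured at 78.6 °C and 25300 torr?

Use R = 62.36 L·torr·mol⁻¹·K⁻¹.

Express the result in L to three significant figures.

n(C4H10) = PV/RT = (1040 × 341) / (62.36 × 437.15) = 13.01 mol
n(O2) = PV/RT = (5900 × 642) / (62.36 × 293.35) = 207.1 mol
For 13.01 mol C4H10, stoichiometry requires (13/2) × 13.01 = 84.56 mol O2; 207.1 mol is available, so C4H10 is limiting.
n(CO2) = (8/2) × 13.01 = 52.04 mol
V(CO2) = nRT/P = 52.04 × 62.36 × 351.75 / 25300 = 45.12 L

45.1 L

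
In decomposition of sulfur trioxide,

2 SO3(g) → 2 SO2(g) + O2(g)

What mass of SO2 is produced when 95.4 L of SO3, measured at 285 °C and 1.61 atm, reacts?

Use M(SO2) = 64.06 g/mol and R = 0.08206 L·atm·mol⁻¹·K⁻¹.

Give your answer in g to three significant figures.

n(SO3) = PV/RT = (1.61 × 95.4) / (0.08206 × 558.15) = 3.353 mol
n(SO2) = (2/2) × 3.353 = 3.353 mol
m(SO2) = 3.353 × 64.06 = 214.8 g

215 g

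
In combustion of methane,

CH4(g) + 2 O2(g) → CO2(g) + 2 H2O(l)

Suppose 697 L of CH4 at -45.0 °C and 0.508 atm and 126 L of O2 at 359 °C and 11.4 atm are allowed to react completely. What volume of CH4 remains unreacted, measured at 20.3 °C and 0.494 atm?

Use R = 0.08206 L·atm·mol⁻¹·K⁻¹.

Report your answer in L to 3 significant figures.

n(CH4) = PV/RT = (0.508 × 697) / (0.08206 × 228.15) = 18.91 mol
n(O2) = PV/RT = (11.4 × 126) / (0.08206 × 632.15) = 27.69 mol
For 18.91 mol CH4, stoichiometry requires (2/1) × 18.91 = 37.82 mol O2; 27.69 mol is available, so O2 is limiting.
n(CH4) consumed = (1/2) × 27.69 = 13.85 mol; remaining = 18.91 − 13.85 = 5.060 mol
V(CH4) = nRT/P = 5.060 × 0.08206 × 293.45 / 0.494 = 246.7 L

247 L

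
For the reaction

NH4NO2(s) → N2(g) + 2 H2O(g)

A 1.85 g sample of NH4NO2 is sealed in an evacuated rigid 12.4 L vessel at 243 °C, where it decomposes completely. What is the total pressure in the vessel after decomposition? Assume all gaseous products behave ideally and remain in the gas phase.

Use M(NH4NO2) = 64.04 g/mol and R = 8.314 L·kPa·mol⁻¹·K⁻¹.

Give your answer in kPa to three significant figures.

30.0 kPa

n(NH4NO2) = 1.85 / 64.04 = 0.02889 mol
n(gas produced) = (3/1) × 0.02889 = 0.08667 mol
P = nRT/V = 0.08667 × 8.314 × 516.15 / 12.4 = 29.99 kPa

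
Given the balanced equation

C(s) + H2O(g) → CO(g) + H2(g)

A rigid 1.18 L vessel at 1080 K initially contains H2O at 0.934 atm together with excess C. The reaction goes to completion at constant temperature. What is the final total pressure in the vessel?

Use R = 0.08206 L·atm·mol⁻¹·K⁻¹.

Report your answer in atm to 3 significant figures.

1.87 atm

Rigid vessel, constant T ⇒ P scales with total gas moles (1 → 2).
P_final = (2/1) × 0.934 = 1.868 atm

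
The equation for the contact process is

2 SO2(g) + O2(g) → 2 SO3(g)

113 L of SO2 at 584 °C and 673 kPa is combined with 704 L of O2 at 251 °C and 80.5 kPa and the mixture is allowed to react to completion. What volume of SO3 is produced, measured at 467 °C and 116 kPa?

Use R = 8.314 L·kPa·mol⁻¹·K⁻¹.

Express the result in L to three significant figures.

n(SO2) = PV/RT = (673 × 113) / (8.314 × 857.15) = 10.67 mol
n(O2) = PV/RT = (80.5 × 704) / (8.314 × 524.15) = 13.00 mol
For 10.67 mol SO2, stoichiometry requires (1/2) × 10.67 = 5.335 mol O2; 13.00 mol is available, so SO2 is limiting.
n(SO3) = (2/2) × 10.67 = 10.67 mol
V(SO3) = nRT/P = 10.67 × 8.314 × 740.15 / 116 = 566.0 L

566 L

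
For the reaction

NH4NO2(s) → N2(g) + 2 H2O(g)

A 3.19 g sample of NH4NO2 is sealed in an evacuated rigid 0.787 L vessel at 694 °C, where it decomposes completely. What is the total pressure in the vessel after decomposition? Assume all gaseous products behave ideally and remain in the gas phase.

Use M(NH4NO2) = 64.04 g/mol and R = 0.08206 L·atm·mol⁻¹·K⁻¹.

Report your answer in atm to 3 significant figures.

n(NH4NO2) = 3.19 / 64.04 = 0.04981 mol
n(gas produced) = (3/1) × 0.04981 = 0.1494 mol
P = nRT/V = 0.1494 × 0.08206 × 967.15 / 0.787 = 15.07 atm

15.1 atm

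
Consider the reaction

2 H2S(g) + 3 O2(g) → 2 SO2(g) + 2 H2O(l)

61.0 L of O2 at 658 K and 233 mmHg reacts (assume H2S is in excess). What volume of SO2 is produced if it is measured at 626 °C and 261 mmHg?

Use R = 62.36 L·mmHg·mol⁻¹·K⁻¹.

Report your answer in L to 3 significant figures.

49.6 L

n(O2) = PV/RT = (233 × 61.0) / (62.36 × 658) = 0.3464 mol
n(SO2) = (2/3) × 0.3464 = 0.2309 mol
V = nRT/P = 0.2309 × 62.36 × 899.15 / 261 = 49.60 L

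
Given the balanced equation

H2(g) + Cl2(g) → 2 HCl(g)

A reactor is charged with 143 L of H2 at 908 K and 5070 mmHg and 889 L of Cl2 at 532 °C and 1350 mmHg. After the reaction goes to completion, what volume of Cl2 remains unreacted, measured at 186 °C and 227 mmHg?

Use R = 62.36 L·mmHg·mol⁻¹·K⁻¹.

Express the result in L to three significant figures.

1400 L

n(H2) = PV/RT = (5070 × 143) / (62.36 × 908) = 12.80 mol
n(Cl2) = PV/RT = (1350 × 889) / (62.36 × 805.15) = 23.90 mol
For 12.80 mol H2, stoichiometry requires (1/1) × 12.80 = 12.80 mol Cl2; 23.90 mol is available, so H2 is limiting.
n(Cl2) consumed = (1/1) × 12.80 = 12.80 mol; remaining = 23.90 − 12.80 = 11.10 mol
V(Cl2) = nRT/P = 11.10 × 62.36 × 459.15 / 227 = 1400 L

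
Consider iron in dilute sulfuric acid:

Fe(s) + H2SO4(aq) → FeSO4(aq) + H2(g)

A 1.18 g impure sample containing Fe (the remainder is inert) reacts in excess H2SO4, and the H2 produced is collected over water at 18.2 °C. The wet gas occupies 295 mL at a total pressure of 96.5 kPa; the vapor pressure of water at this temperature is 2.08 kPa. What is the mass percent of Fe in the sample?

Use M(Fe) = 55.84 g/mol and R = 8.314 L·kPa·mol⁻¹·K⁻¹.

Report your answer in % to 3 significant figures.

54.4 %

P(H2) = 96.5 − 2.08 = 94.42 kPa
n(H2) = PV/RT = (94.42 × 0.2950) / (8.314 × 291.35) = 0.01150 mol
n(Fe) = (1/1) × 0.01150 = 0.01150 mol
m(Fe) = 0.01150 × 55.84 = 0.6422 g
%Fe = 0.6422 / 1.18 × 100 = 54.42%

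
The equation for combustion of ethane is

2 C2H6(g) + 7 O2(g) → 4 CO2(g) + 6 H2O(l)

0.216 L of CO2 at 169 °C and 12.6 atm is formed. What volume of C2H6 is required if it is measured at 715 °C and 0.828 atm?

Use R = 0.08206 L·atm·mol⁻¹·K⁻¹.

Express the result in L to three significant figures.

n(CO2) = PV/RT = (12.6 × 0.216) / (0.08206 × 442.15) = 0.07501 mol
n(C2H6) = (2/4) × 0.07501 = 0.03750 mol
V = nRT/P = 0.03750 × 0.08206 × 988.15 / 0.828 = 3.672 L

3.67 L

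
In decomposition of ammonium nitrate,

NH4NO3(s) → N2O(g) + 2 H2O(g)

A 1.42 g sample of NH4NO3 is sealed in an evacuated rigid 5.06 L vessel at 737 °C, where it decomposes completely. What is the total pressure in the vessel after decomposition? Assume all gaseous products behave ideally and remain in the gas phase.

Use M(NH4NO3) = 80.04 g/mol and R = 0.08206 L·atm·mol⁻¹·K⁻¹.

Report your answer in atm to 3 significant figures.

n(NH4NO3) = 1.42 / 80.04 = 0.01774 mol
n(gas produced) = (3/1) × 0.01774 = 0.05322 mol
P = nRT/V = 0.05322 × 0.08206 × 1010.15 / 5.06 = 0.8718 atm

0.872 atm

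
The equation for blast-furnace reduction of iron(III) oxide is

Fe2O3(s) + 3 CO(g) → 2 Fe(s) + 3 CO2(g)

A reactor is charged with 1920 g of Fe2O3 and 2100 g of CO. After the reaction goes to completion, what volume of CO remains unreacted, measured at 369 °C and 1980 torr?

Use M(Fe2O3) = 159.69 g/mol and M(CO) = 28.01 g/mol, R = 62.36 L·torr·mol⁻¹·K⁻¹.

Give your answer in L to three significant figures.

n(Fe2O3) = 1920 / 159.69 = 12.02 mol
n(CO) = 2100 / 28.01 = 74.97 mol
For 12.02 mol Fe2O3, stoichiometry requires (3/1) × 12.02 = 36.06 mol CO; 74.97 mol is available, so Fe2O3 is limiting.
n(CO) consumed = (3/1) × 12.02 = 36.06 mol; remaining = 74.97 − 36.06 = 38.91 mol
V(CO) = nRT/P = 38.91 × 62.36 × 642.15 / 1980 = 786.9 L

787 L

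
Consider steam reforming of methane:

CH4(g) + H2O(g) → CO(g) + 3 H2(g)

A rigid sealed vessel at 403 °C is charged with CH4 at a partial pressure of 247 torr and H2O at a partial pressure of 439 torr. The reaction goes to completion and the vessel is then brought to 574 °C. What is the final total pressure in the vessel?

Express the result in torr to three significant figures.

At constant V, partial pressures at 403 °C are proportional to moles, so apply stoichiometry directly to pressures.
P(H2O) required for 247 torr of CH4 = (1/1) × 247 = 247.0 torr; available 439 torr, so CH4 is limiting.
P(H2O) remaining = 439 − (1/1) × 247 = 192.0 torr
P(gaseous products) = (1+3)/1 × 247 = 988.0 torr
P_total at 403 °C = 192.0 + 988.0 = 1180 torr
Scaling to 574 °C: P = 1180 × 847.15/676.15 = 1478 torr

1480 torr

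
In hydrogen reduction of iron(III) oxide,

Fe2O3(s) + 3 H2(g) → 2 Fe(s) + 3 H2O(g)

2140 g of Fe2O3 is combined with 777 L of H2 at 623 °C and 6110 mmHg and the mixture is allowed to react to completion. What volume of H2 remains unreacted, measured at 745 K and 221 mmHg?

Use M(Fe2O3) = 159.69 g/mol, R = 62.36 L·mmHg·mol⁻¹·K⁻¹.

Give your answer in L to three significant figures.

9410 L

n(Fe2O3) = 2140 / 159.69 = 13.40 mol
n(H2) = PV/RT = (6110 × 777) / (62.36 × 896.15) = 84.95 mol
For 13.40 mol Fe2O3, stoichiometry requires (3/1) × 13.40 = 40.20 mol H2; 84.95 mol is available, so Fe2O3 is limiting.
n(H2) consumed = (3/1) × 13.40 = 40.20 mol; remaining = 84.95 − 40.20 = 44.75 mol
V(H2) = nRT/P = 44.75 × 62.36 × 745 / 221 = 9407 L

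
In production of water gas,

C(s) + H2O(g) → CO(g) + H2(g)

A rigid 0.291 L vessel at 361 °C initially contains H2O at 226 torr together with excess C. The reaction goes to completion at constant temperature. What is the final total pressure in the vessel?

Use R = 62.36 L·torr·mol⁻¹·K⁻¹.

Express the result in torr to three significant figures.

At constant T and V, P ∝ n(gas): 1 mol gas → 2 mol gas.
P_final = (2/1) × 226 = 452.0 torr

452 torr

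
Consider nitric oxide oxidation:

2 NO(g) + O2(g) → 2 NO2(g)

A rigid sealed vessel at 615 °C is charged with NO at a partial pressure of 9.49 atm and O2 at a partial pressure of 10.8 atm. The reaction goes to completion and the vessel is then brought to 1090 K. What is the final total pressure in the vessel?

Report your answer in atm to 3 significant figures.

At constant V, partial pressures at 615 °C are proportional to moles, so apply stoichiometry directly to pressures.
P(O2) required for 9.49 atm of NO = (1/2) × 9.49 = 4.745 atm; available 10.8 atm, so NO is limiting.
P(O2) remaining = 10.8 − (1/2) × 9.49 = 6.055 atm
P(gaseous products) = (2)/2 × 9.49 = 9.490 atm
P_total at 615 °C = 6.055 + 9.490 = 15.54 atm
Scaling to 1090 K: P = 15.54 × 1090/888.15 = 19.07 atm

19.1 atm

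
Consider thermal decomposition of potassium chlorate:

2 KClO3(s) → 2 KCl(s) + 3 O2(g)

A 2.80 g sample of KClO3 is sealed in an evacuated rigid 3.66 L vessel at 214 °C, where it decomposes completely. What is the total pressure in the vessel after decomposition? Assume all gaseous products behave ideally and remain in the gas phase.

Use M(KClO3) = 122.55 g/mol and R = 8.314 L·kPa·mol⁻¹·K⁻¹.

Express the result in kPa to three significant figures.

37.9 kPa

n(KClO3) = 2.80 / 122.55 = 0.02285 mol
n(gas produced) = (3/2) × 0.02285 = 0.03427 mol
P = nRT/V = 0.03427 × 8.314 × 487.15 / 3.66 = 37.92 kPa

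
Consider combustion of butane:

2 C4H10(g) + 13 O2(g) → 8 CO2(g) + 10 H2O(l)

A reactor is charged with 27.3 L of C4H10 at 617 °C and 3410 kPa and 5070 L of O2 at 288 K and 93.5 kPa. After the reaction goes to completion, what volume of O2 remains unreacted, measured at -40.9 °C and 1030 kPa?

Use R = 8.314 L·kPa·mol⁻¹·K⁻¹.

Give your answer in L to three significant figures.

218 L

n(C4H10) = PV/RT = (3410 × 27.3) / (8.314 × 890.15) = 12.58 mol
n(O2) = PV/RT = (93.5 × 5070) / (8.314 × 288) = 198.0 mol
For 12.58 mol C4H10, stoichiometry requires (13/2) × 12.58 = 81.77 mol O2; 198.0 mol is available, so C4H10 is limiting.
n(O2) consumed = (13/2) × 12.58 = 81.77 mol; remaining = 198.0 − 81.77 = 116.2 mol
V(O2) = nRT/P = 116.2 × 8.314 × 232.25 / 1030 = 217.8 L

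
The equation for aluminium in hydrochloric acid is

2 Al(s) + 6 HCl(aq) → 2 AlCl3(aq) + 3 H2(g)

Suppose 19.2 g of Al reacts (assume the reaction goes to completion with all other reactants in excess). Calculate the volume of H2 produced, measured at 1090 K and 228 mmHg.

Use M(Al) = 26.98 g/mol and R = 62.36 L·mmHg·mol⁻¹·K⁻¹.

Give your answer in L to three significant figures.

n(Al) = 19.20 / 26.98 = 0.7116 mol
n(H2) = (3/2) × 0.7116 = 1.067 mol
V = nRT/P = 1.067 × 62.36 × 1090 / 228 = 318.1 L

318 L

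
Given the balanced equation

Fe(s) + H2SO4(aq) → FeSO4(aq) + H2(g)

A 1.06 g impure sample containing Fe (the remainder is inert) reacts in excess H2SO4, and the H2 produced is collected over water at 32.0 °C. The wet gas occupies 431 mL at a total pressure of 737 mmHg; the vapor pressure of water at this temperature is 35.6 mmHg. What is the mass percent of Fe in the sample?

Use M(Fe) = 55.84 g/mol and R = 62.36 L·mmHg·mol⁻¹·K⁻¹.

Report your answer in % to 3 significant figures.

83.7 %

P(H2) = 737 − 35.6 = 701.4 mmHg
n(H2) = PV/RT = (701.4 × 0.4310) / (62.36 × 305.15) = 0.01589 mol
n(Fe) = (1/1) × 0.01589 = 0.01589 mol
m(Fe) = 0.01589 × 55.84 = 0.8873 g
%Fe = 0.8873 / 1.06 × 100 = 83.71%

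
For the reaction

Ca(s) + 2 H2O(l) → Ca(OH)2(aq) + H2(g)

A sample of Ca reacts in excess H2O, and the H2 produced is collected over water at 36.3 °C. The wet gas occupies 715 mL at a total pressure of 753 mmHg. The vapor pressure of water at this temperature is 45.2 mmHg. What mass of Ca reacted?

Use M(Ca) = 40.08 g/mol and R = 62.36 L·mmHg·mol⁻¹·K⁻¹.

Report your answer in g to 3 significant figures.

1.05 g

P(H2) = 753 − 45.2 = 707.8 mmHg
n(H2) = PV/RT = (707.8 × 0.7150) / (62.36 × 309.45) = 0.02623 mol
n(Ca) = (1/1) × 0.02623 = 0.02623 mol
m(Ca) = 0.02623 × 40.08 = 1.051 g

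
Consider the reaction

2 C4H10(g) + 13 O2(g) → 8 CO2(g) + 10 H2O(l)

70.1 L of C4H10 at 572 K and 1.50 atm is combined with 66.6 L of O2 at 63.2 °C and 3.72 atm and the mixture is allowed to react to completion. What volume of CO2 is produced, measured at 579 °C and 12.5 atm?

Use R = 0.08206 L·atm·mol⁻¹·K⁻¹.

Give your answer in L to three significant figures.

n(C4H10) = PV/RT = (1.50 × 70.1) / (0.08206 × 572) = 2.240 mol
n(O2) = PV/RT = (3.72 × 66.6) / (0.08206 × 336.35) = 8.976 mol
For 2.240 mol C4H10, stoichiometry requires (13/2) × 2.240 = 14.56 mol O2; 8.976 mol is available, so O2 is limiting.
n(CO2) = (8/13) × 8.976 = 5.524 mol
V(CO2) = nRT/P = 5.524 × 0.08206 × 852.15 / 12.5 = 30.90 L

30.9 L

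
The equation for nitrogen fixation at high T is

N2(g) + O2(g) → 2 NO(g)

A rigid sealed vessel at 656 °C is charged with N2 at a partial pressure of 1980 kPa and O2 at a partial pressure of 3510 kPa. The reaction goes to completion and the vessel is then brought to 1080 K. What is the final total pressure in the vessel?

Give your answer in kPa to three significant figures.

6380 kPa

With V and T fixed, P_i ∝ n_i, so the mole ratios apply directly to partial pressures at 656 °C.
P(O2) required for 1980 kPa of N2 = (1/1) × 1980 = 1980 kPa; available 3510 kPa, so N2 is limiting.
P(O2) remaining = 3510 − (1/1) × 1980 = 1530 kPa
P(gaseous products) = (2)/1 × 1980 = 3960 kPa
P_total at 656 °C = 1530 + 3960 = 5490 kPa
Scaling to 1080 K: P = 5490 × 1080/929.15 = 6381 kPa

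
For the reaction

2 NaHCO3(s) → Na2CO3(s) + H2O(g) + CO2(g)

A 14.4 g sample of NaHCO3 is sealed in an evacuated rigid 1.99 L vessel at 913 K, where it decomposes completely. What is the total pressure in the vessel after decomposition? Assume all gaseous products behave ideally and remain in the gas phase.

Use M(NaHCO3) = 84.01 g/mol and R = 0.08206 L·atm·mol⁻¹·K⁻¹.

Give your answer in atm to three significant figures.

6.45 atm

n(NaHCO3) = 14.4 / 84.01 = 0.1714 mol
n(gas produced) = (2/2) × 0.1714 = 0.1714 mol
P = nRT/V = 0.1714 × 0.08206 × 913 / 1.99 = 6.453 atm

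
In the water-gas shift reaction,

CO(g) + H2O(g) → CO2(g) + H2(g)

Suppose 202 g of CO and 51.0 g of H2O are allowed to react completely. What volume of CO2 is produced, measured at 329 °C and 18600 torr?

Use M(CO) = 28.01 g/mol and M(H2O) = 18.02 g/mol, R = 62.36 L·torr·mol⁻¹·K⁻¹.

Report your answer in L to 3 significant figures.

5.71 L

n(CO) = 202 / 28.01 = 7.212 mol
n(H2O) = 51.0 / 18.02 = 2.830 mol
For 7.212 mol CO, stoichiometry requires (1/1) × 7.212 = 7.212 mol H2O; 2.830 mol is available, so H2O is limiting.
n(CO2) = (1/1) × 2.830 = 2.830 mol
V(CO2) = nRT/P = 2.830 × 62.36 × 602.15 / 18600 = 5.713 L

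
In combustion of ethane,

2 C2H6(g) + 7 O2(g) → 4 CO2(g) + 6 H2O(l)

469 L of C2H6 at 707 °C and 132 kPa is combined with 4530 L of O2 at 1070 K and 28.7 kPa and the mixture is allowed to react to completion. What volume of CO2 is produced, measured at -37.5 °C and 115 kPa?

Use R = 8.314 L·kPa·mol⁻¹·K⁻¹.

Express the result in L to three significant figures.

n(C2H6) = PV/RT = (132 × 469) / (8.314 × 980.15) = 7.597 mol
n(O2) = PV/RT = (28.7 × 4530) / (8.314 × 1070) = 14.61 mol
For 7.597 mol C2H6, stoichiometry requires (7/2) × 7.597 = 26.59 mol O2; 14.61 mol is available, so O2 is limiting.
n(CO2) = (4/7) × 14.61 = 8.349 mol
V(CO2) = nRT/P = 8.349 × 8.314 × 235.65 / 115 = 142.2 L

142 L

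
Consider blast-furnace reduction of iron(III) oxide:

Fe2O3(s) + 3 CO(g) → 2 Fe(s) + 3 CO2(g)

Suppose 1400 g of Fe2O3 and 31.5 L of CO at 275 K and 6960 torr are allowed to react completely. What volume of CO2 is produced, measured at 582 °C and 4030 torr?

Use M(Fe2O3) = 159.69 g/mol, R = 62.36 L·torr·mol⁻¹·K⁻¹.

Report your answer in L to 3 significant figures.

n(Fe2O3) = 1400 / 159.69 = 8.767 mol
n(CO) = PV/RT = (6960 × 31.5) / (62.36 × 275) = 12.78 mol
For 8.767 mol Fe2O3, stoichiometry requires (3/1) × 8.767 = 26.30 mol CO; 12.78 mol is available, so CO is limiting.
n(CO2) = (3/3) × 12.78 = 12.78 mol
V(CO2) = nRT/P = 12.78 × 62.36 × 855.15 / 4030 = 169.1 L

169 L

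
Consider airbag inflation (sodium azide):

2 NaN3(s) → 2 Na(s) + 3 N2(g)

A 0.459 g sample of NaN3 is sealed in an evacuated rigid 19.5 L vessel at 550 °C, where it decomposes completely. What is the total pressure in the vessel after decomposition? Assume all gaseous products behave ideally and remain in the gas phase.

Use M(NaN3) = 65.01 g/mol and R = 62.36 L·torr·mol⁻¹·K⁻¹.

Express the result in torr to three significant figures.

27.9 torr

n(NaN3) = 0.459 / 65.01 = 0.007060 mol
n(gas produced) = (3/2) × 0.007060 = 0.01059 mol
P = nRT/V = 0.01059 × 62.36 × 823.15 / 19.5 = 27.88 torr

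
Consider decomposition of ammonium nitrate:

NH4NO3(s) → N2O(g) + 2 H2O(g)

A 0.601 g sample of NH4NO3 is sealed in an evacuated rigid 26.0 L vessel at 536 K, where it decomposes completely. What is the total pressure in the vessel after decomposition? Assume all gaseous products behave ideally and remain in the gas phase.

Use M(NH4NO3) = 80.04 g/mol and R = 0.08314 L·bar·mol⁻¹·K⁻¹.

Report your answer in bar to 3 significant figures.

0.0386 bar

n(NH4NO3) = 0.601 / 80.04 = 0.007509 mol
n(gas produced) = (3/1) × 0.007509 = 0.02253 mol
P = nRT/V = 0.02253 × 0.08314 × 536 / 26.0 = 0.03862 bar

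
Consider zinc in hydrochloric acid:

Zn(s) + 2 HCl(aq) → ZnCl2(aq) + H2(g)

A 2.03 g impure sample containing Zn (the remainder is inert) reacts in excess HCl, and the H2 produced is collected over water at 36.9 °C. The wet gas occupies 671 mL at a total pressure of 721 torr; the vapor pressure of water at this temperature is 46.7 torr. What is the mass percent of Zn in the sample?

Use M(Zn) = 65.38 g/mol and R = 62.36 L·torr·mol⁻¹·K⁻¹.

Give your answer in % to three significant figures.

P(H2) = 721 − 46.7 = 674.3 torr
n(H2) = PV/RT = (674.3 × 0.6710) / (62.36 × 310.05) = 0.02340 mol
n(Zn) = (1/1) × 0.02340 = 0.02340 mol
m(Zn) = 0.02340 × 65.38 = 1.530 g
%Zn = 1.530 / 2.03 × 100 = 75.37%

75.4 %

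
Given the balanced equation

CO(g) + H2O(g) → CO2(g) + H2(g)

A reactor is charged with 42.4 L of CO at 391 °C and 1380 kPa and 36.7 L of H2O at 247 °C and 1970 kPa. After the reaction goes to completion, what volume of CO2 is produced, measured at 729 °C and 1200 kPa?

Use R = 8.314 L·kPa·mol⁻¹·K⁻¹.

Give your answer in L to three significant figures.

73.6 L

n(CO) = PV/RT = (1380 × 42.4) / (8.314 × 664.15) = 10.60 mol
n(H2O) = PV/RT = (1970 × 36.7) / (8.314 × 520.15) = 16.72 mol
For 10.60 mol CO, stoichiometry requires (1/1) × 10.60 = 10.60 mol H2O; 16.72 mol is available, so CO is limiting.
n(CO2) = (1/1) × 10.60 = 10.60 mol
V(CO2) = nRT/P = 10.60 × 8.314 × 1002.15 / 1200 = 73.60 L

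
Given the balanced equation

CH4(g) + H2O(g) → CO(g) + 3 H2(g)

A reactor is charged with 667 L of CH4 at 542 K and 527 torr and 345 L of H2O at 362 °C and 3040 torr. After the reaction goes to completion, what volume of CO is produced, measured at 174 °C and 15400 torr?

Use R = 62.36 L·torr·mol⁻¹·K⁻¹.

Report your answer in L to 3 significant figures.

n(CH4) = PV/RT = (527 × 667) / (62.36 × 542) = 10.40 mol
n(H2O) = PV/RT = (3040 × 345) / (62.36 × 635.15) = 26.48 mol
For 10.40 mol CH4, stoichiometry requires (1/1) × 10.40 = 10.40 mol H2O; 26.48 mol is available, so CH4 is limiting.
n(CO) = (1/1) × 10.40 = 10.40 mol
V(CO) = nRT/P = 10.40 × 62.36 × 447.15 / 15400 = 18.83 L

18.8 L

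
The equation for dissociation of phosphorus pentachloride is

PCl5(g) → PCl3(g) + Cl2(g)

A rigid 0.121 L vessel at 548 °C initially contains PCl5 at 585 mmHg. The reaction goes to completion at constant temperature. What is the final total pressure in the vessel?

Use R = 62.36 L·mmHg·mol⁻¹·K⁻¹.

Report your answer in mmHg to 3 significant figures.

1170 mmHg

At constant T and V, P ∝ n(gas): 1 mol gas → 2 mol gas.
P_final = (2/1) × 585 = 1170 mmHg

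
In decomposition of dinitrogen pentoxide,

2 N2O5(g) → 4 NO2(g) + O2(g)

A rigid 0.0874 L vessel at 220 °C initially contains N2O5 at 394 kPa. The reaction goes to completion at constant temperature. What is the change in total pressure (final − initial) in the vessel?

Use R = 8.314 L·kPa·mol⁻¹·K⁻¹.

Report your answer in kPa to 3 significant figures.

591 kPa

At constant T and V, P ∝ n(gas): 2 mol gas → 5 mol gas.
P_final = (5/2) × 394 = 985.0 kPa; ΔP = 985.0 − 394 = 591.0 kPa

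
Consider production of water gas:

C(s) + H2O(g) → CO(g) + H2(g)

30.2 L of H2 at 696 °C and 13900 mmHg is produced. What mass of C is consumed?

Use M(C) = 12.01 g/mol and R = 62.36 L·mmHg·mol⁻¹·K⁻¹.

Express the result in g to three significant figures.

n(H2) = PV/RT = (13900 × 30.2) / (62.36 × 969.15) = 6.946 mol
n(C) = (1/1) × 6.946 = 6.946 mol
m(C) = 6.946 × 12.01 = 83.42 g

83.4 g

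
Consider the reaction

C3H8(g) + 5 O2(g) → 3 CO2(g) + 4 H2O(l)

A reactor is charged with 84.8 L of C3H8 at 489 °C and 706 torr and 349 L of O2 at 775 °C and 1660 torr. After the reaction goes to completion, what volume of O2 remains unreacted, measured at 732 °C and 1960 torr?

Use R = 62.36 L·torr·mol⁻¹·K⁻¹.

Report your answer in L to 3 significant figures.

n(C3H8) = PV/RT = (706 × 84.8) / (62.36 × 762.15) = 1.260 mol
n(O2) = PV/RT = (1660 × 349) / (62.36 × 1048.15) = 8.863 mol
For 1.260 mol C3H8, stoichiometry requires (5/1) × 1.260 = 6.300 mol O2; 8.863 mol is available, so C3H8 is limiting.
n(O2) consumed = (5/1) × 1.260 = 6.300 mol; remaining = 8.863 − 6.300 = 2.563 mol
V(O2) = nRT/P = 2.563 × 62.36 × 1005.15 / 1960 = 81.97 L

82.0 L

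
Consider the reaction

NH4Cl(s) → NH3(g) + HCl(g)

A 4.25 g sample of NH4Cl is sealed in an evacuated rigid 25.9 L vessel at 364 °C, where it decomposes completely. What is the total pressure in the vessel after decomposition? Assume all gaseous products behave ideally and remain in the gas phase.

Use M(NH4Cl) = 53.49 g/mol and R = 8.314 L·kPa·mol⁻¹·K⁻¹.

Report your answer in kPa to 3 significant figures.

n(NH4Cl) = 4.25 / 53.49 = 0.07945 mol
n(gas produced) = (2/1) × 0.07945 = 0.1589 mol
P = nRT/V = 0.1589 × 8.314 × 637.15 / 25.9 = 32.50 kPa

32.5 kPa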